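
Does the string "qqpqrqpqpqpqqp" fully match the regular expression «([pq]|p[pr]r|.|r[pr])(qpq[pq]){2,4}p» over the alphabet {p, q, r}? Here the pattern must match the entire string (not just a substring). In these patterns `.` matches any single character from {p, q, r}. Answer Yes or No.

No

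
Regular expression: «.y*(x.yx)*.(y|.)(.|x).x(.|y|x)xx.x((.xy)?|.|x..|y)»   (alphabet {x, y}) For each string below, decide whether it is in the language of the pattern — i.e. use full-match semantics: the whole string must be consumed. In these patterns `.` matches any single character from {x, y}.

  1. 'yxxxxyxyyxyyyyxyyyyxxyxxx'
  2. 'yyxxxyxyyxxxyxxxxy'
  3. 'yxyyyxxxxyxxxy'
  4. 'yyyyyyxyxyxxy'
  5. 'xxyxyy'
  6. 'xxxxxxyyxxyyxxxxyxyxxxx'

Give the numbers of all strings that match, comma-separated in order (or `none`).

3

1 → no match
2 → no match
3 → match
4 → no match
5. 'xxyxyy' → no match
6 → no match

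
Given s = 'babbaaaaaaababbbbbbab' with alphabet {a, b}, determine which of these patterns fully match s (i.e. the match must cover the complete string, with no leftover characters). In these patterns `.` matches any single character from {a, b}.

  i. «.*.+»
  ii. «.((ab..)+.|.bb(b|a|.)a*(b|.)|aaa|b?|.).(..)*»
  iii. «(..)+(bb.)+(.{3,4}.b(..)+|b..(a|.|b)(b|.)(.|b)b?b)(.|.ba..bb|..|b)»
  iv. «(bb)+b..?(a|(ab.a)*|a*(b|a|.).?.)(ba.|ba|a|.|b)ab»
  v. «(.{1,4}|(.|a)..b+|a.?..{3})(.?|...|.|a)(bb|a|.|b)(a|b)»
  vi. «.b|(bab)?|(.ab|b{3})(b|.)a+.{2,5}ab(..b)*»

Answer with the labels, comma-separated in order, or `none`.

i, ii, vi

i → match
ii → match
iii → no match
iv → no match — must start with 'bb'
v → no match
vi → match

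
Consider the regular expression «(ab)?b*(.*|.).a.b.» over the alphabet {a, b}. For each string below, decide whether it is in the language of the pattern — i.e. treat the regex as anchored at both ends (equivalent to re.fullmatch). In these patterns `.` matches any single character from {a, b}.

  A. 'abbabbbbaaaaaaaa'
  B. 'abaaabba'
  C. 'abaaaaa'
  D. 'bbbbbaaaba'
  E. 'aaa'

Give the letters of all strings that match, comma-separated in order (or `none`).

A → no match
B. 'abaaabba' → match
C. 'abaaaaa' → no match
D. 'bbbbbaaaba' → match
E. 'aaa' → no match

B, D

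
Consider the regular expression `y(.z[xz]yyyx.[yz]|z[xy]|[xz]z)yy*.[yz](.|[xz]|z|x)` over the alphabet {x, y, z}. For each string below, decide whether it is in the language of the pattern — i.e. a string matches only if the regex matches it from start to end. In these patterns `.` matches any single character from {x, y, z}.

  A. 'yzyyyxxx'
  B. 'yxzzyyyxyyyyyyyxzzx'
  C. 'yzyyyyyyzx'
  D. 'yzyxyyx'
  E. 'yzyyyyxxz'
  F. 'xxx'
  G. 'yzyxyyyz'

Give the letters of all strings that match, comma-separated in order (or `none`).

A → no match
B → no match
C → match
D → no match
E → no match
F → no match — must start with 'y'
G → no match

C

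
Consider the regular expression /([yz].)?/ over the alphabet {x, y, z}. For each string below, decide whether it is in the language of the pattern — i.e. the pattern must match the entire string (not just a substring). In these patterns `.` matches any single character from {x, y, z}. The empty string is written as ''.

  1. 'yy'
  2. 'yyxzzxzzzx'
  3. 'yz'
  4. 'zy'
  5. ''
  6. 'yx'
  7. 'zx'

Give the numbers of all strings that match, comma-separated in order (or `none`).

1, 3, 4, 5, 6, 7

1 → match
2 → no match
3 → match
4 → match
5 → match
6 → match
7 → match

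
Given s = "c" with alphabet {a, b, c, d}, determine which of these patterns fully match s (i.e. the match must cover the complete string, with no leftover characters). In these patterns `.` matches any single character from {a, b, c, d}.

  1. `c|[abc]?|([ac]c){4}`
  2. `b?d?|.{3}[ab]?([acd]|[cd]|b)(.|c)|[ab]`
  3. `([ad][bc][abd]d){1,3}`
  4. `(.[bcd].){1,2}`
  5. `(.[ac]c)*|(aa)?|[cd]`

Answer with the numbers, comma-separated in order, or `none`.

1, 5

1 → match
2 → no match
3 → no match — must end with "d"
4 → no match
5 → match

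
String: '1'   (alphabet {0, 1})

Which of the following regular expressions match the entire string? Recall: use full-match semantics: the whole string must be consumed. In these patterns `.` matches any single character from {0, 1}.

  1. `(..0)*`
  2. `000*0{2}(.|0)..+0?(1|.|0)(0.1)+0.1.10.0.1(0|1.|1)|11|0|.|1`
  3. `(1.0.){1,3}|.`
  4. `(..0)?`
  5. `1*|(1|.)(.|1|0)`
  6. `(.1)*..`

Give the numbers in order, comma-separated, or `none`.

1 → no match
2 → match
3 → match
4 → no match
5 → match
6 → no match

2, 3, 5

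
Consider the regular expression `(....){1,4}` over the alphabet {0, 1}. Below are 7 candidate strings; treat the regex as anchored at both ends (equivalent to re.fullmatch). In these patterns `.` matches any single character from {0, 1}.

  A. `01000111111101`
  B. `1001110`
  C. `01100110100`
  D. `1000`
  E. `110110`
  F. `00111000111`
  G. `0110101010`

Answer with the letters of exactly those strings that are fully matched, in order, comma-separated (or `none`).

D

A → no match
B → no match
C → no match
D → match
E → no match
F → no match
G → no match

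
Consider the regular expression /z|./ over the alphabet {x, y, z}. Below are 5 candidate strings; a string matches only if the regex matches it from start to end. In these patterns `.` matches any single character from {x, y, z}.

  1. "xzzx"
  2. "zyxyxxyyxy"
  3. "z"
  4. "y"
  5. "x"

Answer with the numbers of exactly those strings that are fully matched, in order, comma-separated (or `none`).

3, 4, 5

1. "xzzx" → no match
2. "zyxyxxyyxy" → no match
3. "z" → match
4. "y" → match
5. "x" → match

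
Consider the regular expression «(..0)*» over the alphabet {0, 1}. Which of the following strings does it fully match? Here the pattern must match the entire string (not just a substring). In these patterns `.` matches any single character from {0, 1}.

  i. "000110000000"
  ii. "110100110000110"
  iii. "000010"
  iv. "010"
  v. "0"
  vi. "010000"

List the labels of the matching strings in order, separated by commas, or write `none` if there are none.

i, ii, iii, iv, vi

i → match
ii → match
iii → match
iv → match
v → no match
vi → match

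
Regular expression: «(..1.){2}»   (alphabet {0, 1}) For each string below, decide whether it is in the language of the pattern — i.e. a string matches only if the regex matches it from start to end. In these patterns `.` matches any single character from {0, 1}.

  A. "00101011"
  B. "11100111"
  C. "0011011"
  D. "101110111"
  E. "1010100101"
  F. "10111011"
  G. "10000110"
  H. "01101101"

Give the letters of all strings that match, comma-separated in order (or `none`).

A, B, F

A → match
B → match
C → no match
D → no match
E → no match
F → match
G → no match
H → no match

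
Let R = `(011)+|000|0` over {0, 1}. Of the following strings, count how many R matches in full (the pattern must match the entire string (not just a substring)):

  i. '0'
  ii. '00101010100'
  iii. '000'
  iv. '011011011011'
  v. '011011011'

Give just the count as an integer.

4

i → match
ii → no match
iii → match
iv → match
v → match
Total matched: 4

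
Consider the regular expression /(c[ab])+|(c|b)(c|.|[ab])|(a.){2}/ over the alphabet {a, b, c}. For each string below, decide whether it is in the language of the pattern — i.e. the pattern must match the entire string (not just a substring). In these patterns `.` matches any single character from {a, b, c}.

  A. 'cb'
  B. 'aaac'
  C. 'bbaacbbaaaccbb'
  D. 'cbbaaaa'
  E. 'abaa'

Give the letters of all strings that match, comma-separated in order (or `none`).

A, B, E

A → match
B → match
C → no match
D → no match
E → match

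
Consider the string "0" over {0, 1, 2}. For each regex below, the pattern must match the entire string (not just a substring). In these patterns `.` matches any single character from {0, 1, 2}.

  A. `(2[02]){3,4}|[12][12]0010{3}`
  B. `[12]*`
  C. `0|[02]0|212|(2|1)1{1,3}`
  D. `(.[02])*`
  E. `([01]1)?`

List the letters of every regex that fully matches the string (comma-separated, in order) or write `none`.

C

A → no match
B → no match
C → match
D → no match
E → no match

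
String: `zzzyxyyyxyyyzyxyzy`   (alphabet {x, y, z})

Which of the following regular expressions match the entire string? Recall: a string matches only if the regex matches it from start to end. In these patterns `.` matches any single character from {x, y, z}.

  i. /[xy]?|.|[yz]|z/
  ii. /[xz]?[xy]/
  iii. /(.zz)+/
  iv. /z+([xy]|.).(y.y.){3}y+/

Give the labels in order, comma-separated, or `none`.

i → no match
ii → no match
iii → no match — must end with `zz`
iv → match

iv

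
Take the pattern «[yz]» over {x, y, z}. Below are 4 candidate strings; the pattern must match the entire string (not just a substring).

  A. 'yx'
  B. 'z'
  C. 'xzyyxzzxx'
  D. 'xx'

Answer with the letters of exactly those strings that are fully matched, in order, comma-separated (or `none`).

A. 'yx' → no match
B. 'z' → match
C. 'xzyyxzzxx' → no match
D. 'xx' → no match

B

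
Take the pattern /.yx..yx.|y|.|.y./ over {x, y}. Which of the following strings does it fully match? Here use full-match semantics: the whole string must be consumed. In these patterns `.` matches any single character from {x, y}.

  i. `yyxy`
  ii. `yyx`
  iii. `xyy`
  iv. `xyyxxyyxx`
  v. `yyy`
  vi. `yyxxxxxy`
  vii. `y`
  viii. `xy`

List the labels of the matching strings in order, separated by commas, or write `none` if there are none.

i → no match
ii → match
iii → match
iv → no match
v → match
vi → no match
vii → match
viii → no match

ii, iii, v, vii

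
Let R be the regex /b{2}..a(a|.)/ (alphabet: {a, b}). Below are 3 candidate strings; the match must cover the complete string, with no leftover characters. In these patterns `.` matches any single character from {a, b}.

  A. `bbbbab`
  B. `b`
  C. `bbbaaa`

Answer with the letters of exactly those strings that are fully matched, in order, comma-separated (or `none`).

A → match
B → no match
C → match

A, C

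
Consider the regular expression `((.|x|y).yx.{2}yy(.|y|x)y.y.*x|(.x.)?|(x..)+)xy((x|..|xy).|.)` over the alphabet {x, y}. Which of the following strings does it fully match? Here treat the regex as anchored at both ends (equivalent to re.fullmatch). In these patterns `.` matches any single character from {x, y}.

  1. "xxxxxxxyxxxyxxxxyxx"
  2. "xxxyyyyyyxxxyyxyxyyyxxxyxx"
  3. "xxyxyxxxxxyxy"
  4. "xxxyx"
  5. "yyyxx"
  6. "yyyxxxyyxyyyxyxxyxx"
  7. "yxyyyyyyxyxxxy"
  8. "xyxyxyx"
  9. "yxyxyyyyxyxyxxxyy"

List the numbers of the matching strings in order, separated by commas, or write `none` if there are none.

1, 3, 6, 9

1 → match
2 → no match
3 → match
4. "xxxyx" → no match
5. "yyyxx" → no match
6 → match
7 → no match
8. "xyxyxyx" → no match
9 → match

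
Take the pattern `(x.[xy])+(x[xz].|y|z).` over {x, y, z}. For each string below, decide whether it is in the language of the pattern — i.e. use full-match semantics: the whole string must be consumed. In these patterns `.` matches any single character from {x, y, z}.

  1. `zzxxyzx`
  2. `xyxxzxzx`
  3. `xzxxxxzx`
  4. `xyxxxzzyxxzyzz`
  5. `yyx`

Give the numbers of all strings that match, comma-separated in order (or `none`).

2, 3

1. `zzxxyzx` → no match — must start with `x`
2. `xyxxzxzx` → match
3. `xzxxxxzx` → match
4 → no match
5. `yyx` → no match — must start with `x`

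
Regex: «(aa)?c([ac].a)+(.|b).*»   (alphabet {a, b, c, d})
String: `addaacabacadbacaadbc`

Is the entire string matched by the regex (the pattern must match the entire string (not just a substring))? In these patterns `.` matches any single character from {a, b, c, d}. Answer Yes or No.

No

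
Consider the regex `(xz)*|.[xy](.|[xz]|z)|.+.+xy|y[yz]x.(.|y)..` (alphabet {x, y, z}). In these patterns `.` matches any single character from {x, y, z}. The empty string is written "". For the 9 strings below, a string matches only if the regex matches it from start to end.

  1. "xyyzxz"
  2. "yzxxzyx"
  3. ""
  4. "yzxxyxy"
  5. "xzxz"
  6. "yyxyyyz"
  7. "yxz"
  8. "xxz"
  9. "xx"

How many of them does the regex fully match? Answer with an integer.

1 → no match
2 → match
3 → match
4 → match
5 → match
6 → match
7 → match
8 → match
9 → no match
Total matched: 7

7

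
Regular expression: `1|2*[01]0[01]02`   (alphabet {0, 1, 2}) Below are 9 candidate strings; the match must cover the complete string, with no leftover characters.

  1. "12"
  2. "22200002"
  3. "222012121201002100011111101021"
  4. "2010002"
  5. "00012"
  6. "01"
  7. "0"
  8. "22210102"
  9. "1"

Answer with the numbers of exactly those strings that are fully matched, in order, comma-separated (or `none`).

2, 8, 9

1. "12" → no match
2. "22200002" → match
3 → no match
4. "2010002" → no match
5. "00012" → no match
6. "01" → no match
7. "0" → no match
8. "22210102" → match
9. "1" → match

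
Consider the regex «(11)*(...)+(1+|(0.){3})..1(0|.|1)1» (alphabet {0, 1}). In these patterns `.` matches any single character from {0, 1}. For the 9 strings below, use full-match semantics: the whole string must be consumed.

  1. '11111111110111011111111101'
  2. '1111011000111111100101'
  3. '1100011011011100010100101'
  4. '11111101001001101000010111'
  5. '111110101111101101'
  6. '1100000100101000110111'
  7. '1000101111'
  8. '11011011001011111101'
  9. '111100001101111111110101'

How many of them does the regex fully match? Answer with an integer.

1 → match
2 → match
3 → match
4 → match
5 → match
6 → match
7 → no match
8 → match
9 → match
Total matched: 8

8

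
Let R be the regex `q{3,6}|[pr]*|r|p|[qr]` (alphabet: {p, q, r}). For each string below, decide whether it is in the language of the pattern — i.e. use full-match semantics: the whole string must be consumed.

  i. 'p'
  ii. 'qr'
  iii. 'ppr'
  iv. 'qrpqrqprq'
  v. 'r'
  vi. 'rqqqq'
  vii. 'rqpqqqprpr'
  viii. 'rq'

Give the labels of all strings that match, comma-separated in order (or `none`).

i. 'p' → match
ii. 'qr' → no match
iii. 'ppr' → match
iv. 'qrpqrqprq' → no match
v. 'r' → match
vi. 'rqqqq' → no match
vii. 'rqpqqqprpr' → no match
viii. 'rq' → no match

i, iii, v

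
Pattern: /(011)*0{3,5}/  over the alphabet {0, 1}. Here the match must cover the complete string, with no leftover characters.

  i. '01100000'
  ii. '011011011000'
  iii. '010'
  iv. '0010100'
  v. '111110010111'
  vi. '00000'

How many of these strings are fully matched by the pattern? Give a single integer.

3

i → match
ii → match
iii → no match
iv → no match
v → no match — must end with '0'
vi → match
Total matched: 3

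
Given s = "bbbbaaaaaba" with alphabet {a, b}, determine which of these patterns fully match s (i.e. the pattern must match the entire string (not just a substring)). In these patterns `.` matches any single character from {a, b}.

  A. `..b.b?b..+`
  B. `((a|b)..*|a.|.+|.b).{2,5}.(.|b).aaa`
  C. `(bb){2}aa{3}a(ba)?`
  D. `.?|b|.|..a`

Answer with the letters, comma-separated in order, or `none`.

A → no match
B → no match — must end with "aaa"
C → match
D → no match

C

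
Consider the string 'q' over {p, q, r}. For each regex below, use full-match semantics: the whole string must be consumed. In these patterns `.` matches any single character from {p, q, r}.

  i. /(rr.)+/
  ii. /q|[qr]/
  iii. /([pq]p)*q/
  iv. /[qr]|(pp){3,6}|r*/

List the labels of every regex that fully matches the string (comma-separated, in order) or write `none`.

i → no match — must start with 'rr'
ii → match
iii → match
iv → match

ii, iii, iv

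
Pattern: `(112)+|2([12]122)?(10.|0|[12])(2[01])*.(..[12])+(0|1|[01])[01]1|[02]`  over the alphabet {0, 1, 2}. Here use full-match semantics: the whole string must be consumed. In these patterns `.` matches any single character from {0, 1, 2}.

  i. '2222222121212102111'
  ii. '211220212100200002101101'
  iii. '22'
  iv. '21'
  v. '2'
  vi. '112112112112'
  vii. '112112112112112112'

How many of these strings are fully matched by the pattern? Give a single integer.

3

i → no match
ii → no match
iii → no match
iv → no match
v → match
vi → match
vii → match
Total matched: 3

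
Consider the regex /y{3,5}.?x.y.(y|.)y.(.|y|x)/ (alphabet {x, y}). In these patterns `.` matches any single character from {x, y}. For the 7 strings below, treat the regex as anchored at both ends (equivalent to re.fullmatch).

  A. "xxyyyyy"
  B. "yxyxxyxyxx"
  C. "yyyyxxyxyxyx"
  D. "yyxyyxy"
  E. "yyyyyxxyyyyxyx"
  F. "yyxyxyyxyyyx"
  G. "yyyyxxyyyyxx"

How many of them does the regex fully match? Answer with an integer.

A. "xxyyyyy" → no match — must start with "y"
B. "yxyxxyxyxx" → no match
C. "yyyyxxyxyxyx" → no match
D. "yyxyyxy" → no match
E → no match
F. "yyxyxyyxyyyx" → no match
G. "yyyyxxyyyyxx" → match
Total matched: 1

1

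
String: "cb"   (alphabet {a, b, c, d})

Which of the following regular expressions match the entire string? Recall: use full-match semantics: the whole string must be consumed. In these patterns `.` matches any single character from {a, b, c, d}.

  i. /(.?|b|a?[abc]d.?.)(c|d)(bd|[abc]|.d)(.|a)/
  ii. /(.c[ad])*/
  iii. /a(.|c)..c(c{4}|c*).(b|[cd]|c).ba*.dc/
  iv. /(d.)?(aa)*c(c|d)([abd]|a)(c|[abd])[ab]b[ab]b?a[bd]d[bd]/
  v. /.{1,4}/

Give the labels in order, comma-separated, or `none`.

i → no match
ii → no match
iii → no match — must start with "a"
iv → no match
v → match

v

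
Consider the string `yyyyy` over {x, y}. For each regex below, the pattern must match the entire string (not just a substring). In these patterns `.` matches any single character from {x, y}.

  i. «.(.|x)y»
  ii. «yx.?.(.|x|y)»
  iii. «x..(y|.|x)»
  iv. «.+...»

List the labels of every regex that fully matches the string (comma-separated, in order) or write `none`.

iv

i → no match
ii → no match — must start with `yx`
iii → no match — must start with `x`
iv → match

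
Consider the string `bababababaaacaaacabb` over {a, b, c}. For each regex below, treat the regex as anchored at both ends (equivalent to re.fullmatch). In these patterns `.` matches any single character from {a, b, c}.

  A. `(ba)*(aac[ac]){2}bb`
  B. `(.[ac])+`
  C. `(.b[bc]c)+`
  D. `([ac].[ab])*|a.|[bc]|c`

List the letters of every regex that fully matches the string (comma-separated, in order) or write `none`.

A

A → match
B → no match
C → no match — must end with `c`
D → no match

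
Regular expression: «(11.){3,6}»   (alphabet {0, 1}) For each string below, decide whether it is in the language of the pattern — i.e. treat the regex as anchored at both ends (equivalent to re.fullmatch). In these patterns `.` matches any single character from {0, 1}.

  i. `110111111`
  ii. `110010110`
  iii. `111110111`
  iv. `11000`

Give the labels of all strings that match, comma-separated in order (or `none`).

i, iii

i → match
ii → no match
iii → match
iv → no match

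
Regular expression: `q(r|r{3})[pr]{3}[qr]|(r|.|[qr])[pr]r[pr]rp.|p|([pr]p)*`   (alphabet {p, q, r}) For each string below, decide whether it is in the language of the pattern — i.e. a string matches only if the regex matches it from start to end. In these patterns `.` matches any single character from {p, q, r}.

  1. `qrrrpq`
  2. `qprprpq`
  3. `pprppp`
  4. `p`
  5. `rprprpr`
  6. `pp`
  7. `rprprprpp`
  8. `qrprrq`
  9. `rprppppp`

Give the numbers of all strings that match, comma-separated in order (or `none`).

1, 2, 3, 4, 5, 6, 8, 9

1 → match
2 → match
3 → match
4 → match
5 → match
6 → match
7 → no match
8 → match
9 → match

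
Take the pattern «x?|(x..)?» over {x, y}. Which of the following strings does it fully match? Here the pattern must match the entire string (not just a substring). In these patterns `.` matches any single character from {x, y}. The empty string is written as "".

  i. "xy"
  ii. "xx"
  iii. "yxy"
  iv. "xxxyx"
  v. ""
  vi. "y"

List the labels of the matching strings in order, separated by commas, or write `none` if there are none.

i → no match
ii → no match
iii → no match
iv → no match
v → match
vi → no match

v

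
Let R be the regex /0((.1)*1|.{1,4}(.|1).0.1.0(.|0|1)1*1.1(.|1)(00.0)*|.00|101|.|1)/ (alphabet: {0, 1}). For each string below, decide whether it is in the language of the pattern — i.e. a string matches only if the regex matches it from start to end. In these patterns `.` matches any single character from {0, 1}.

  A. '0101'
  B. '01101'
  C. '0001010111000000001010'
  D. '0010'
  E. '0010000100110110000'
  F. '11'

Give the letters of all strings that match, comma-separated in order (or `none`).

A, E

A → match
B → no match
C → no match
D → no match
E → match
F → no match — must start with '0'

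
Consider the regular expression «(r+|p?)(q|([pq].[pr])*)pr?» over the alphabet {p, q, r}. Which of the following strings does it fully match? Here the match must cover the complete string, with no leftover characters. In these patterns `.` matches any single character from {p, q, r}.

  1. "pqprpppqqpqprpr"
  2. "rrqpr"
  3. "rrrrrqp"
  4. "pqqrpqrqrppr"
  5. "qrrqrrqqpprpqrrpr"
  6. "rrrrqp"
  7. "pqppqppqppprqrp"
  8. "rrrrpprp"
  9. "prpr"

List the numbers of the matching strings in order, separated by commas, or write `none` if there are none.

1 → match
2 → match
3 → match
4 → match
5 → match
6 → match
7 → no match
8 → match
9 → no match

1, 2, 3, 4, 5, 6, 8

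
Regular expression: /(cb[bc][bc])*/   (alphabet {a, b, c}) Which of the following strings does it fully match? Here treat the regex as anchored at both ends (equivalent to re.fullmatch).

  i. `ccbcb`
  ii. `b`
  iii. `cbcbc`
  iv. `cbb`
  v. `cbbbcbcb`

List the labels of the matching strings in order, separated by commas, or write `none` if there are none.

v

i → no match
ii → no match
iii → no match
iv → no match
v → match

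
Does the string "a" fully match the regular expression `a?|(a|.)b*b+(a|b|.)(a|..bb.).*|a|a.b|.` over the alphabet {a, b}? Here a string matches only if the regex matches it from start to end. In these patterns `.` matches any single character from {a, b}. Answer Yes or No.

Yes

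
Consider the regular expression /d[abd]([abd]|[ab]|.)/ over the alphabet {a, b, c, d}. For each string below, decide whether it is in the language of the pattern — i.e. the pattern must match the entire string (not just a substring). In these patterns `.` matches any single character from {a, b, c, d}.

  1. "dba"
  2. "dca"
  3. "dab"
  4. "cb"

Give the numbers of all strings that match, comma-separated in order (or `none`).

1 → match
2 → no match
3 → match
4 → no match — must start with "d"

1, 3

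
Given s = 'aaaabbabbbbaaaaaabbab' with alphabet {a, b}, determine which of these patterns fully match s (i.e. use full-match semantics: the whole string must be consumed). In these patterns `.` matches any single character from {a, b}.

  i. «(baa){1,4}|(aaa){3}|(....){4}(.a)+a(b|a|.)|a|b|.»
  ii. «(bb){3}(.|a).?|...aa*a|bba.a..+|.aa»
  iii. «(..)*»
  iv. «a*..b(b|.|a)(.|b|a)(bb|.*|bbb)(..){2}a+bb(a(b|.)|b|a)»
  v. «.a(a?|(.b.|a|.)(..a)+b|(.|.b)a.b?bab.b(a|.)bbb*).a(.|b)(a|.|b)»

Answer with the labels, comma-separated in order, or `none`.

iv

i → no match
ii → no match
iii → no match
iv → match
v → no match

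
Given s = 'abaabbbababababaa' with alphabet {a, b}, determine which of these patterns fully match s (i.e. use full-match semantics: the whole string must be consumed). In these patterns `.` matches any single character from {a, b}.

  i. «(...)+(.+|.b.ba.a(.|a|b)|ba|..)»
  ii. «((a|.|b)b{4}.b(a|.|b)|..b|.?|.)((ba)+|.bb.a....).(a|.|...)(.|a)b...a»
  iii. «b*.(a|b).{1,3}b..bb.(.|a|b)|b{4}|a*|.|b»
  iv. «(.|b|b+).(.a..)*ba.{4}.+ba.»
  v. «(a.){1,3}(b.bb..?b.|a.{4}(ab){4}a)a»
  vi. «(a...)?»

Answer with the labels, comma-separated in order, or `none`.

i → match
ii → no match
iii → no match
iv → match
v → match
vi → no match

i, iv, v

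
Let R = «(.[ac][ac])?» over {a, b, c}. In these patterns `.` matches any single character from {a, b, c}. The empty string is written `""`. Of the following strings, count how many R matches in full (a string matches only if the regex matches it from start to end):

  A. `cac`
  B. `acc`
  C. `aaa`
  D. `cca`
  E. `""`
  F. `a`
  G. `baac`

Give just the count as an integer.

5

A → match
B → match
C → match
D → match
E → match
F → no match
G → no match
Total matched: 5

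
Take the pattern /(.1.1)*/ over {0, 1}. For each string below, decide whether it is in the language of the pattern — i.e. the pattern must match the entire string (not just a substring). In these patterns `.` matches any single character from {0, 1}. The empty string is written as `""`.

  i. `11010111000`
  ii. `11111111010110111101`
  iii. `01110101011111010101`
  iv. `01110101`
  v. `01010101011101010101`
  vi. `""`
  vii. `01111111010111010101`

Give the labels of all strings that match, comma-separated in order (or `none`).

iii, iv, v, vi, vii

i. `11010111000` → no match
ii → no match
iii → match
iv. `01110101` → match
v → match
vi. `""` → match
vii → match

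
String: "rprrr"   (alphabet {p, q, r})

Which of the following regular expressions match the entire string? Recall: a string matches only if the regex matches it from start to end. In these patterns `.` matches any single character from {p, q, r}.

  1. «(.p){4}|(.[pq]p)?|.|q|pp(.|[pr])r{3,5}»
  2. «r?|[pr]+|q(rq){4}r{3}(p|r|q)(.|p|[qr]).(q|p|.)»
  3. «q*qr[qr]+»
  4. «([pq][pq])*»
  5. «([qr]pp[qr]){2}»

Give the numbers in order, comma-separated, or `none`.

2

1 → no match
2 → match
3 → no match
4 → no match
5 → no match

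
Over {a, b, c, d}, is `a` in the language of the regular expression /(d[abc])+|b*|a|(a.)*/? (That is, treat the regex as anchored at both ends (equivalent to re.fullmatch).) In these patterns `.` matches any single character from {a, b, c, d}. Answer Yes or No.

Yes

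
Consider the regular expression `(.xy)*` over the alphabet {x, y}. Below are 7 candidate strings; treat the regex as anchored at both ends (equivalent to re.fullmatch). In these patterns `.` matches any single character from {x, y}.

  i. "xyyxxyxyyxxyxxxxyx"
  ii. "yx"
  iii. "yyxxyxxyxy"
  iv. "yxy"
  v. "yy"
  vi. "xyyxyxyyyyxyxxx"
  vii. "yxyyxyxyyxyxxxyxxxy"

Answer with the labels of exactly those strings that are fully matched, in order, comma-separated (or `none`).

iv

i → no match
ii → no match
iii → no match
iv → match
v → no match
vi → no match
vii → no match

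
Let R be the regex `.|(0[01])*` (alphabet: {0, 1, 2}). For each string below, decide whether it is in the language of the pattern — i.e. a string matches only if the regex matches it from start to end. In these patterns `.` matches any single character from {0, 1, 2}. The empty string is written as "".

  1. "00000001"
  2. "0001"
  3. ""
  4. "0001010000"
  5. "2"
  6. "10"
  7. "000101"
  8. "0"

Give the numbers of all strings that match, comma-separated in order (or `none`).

1 → match
2 → match
3 → match
4 → match
5 → match
6 → no match
7 → match
8 → match

1, 2, 3, 4, 5, 7, 8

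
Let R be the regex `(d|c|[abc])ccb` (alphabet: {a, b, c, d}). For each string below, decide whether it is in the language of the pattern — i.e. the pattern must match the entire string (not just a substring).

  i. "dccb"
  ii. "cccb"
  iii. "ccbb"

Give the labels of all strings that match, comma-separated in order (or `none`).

i → match
ii → match
iii → no match — must end with "ccb"

i, ii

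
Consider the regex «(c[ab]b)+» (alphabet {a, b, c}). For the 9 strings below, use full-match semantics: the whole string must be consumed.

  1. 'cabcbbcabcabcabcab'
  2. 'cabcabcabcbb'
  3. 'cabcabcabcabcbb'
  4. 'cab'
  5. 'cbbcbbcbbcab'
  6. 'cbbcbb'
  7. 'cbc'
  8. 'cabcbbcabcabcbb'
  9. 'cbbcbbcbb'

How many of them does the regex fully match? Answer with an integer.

1 → match
2 → match
3 → match
4 → match
5 → match
6 → match
7 → no match — must end with 'b'
8 → match
9 → match
Total matched: 8

8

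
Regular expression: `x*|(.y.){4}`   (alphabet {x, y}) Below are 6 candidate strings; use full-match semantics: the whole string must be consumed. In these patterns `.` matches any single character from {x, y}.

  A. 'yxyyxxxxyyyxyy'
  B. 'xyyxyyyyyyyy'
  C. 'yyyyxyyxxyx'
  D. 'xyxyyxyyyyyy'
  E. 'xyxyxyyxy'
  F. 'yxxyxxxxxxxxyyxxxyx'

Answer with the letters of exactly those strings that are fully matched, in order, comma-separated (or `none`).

B, D

A → no match
B → match
C → no match
D → match
E → no match
F → no match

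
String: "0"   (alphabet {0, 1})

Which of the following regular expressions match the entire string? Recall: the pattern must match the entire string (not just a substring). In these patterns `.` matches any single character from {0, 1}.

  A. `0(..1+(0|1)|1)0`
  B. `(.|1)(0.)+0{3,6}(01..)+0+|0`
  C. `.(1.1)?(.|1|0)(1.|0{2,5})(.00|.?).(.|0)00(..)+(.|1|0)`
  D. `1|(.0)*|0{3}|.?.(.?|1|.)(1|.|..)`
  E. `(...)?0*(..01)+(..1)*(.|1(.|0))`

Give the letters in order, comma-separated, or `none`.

A → no match
B → match
C → no match
D → no match
E → no match

B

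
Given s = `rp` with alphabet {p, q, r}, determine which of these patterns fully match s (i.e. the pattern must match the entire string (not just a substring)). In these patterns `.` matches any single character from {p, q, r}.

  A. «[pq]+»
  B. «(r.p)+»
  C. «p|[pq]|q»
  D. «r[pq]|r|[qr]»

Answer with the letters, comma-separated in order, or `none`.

A → no match
B → no match
C → no match
D → match

D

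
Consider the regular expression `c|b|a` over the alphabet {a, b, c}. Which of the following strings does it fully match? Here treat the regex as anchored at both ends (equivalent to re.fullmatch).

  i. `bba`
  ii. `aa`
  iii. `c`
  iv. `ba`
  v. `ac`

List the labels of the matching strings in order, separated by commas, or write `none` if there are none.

iii

i → no match
ii → no match
iii → match
iv → no match
v → no match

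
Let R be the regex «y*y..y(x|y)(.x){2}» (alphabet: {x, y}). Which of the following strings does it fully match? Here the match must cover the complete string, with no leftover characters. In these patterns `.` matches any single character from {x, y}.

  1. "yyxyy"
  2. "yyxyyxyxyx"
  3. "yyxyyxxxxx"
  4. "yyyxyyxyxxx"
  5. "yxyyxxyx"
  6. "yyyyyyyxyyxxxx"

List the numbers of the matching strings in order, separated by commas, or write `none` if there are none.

1 → no match — must end with "x"
2 → match
3 → match
4 → match
5 → no match
6 → match

2, 3, 4, 6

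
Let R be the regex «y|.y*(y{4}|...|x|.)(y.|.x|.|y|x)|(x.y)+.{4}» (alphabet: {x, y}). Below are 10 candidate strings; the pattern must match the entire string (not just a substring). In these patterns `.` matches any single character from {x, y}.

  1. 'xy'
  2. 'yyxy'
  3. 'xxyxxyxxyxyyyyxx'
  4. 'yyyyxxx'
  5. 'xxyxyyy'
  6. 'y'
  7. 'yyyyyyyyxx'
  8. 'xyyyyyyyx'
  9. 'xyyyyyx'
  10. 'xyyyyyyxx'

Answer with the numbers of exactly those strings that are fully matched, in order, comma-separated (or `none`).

1 → no match
2 → match
3 → match
4 → match
5 → match
6 → match
7 → match
8 → match
9 → match
10 → match

2, 3, 4, 5, 6, 7, 8, 9, 10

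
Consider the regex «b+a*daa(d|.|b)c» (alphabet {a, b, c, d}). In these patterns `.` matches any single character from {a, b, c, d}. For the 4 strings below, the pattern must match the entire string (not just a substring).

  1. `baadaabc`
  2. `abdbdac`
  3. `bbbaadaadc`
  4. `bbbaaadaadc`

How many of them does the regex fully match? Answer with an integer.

3

1. `baadaabc` → match
2. `abdbdac` → no match — must start with `b`
3. `bbbaadaadc` → match
4. `bbbaaadaadc` → match
Total matched: 3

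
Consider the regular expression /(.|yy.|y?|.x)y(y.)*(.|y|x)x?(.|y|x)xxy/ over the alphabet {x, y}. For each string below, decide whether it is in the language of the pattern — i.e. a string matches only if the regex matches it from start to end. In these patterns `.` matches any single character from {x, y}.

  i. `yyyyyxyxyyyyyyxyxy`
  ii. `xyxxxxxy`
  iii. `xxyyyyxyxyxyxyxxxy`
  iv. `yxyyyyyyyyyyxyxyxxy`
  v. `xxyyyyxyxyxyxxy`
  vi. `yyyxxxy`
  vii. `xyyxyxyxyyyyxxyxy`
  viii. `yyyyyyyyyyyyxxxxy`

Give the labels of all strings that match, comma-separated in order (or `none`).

ii, iii, iv, v, vi, viii

i → no match — must end with `xxy`
ii. `xyxxxxxy` → match
iii → match
iv → match
v → match
vi. `yyyxxxy` → match
vii → no match — must end with `xxy`
viii → match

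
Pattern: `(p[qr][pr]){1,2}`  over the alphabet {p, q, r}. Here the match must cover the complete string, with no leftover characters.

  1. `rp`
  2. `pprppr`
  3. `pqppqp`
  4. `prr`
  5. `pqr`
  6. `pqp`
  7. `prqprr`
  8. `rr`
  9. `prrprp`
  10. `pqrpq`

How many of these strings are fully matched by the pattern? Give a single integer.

1. `rp` → no match — must start with `p`
2. `pprppr` → no match
3. `pqppqp` → match
4. `prr` → match
5. `pqr` → match
6. `pqp` → match
7. `prqprr` → no match
8. `rr` → no match — must start with `p`
9. `prrprp` → match
10. `pqrpq` → no match
Total matched: 5

5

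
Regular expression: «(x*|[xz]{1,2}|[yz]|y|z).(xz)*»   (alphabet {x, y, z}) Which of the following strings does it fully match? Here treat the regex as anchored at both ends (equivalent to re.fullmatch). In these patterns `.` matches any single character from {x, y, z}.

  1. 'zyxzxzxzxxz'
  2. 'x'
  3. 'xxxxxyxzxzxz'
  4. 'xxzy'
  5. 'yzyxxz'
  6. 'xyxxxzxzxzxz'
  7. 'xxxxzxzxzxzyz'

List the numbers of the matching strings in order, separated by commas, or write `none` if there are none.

1. 'zyxzxzxzxxz' → no match
2. 'x' → match
3. 'xxxxxyxzxzxz' → match
4. 'xxzy' → no match
5. 'yzyxxz' → no match
6. 'xyxxxzxzxzxz' → no match
7 → no match

2, 3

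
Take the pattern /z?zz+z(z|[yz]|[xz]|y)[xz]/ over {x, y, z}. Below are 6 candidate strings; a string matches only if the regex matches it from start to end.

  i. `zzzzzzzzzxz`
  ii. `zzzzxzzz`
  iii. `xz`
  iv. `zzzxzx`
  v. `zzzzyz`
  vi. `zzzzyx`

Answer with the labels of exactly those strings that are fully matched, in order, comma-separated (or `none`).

i, v, vi

i → match
ii → no match
iii → no match
iv → no match
v → match
vi → match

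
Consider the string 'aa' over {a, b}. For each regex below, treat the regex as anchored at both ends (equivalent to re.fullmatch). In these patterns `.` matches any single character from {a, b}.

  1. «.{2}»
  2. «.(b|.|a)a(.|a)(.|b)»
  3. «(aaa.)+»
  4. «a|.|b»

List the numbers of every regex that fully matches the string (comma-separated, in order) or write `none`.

1 → match
2 → no match
3 → no match — must start with 'aaa'
4 → no match

1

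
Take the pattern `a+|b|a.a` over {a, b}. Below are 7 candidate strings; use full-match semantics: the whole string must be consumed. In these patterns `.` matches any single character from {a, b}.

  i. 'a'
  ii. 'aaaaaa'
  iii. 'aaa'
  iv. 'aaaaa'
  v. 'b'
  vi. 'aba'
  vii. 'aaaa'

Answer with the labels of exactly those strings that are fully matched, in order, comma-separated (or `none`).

i → match
ii → match
iii → match
iv → match
v → match
vi → match
vii → match

i, ii, iii, iv, v, vi, vii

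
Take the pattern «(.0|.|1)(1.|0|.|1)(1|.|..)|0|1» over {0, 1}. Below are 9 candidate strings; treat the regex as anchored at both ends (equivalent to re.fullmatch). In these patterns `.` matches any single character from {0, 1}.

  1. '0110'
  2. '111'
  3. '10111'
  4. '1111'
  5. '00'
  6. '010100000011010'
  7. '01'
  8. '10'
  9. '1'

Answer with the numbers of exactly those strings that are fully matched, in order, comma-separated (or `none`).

1 → match
2 → match
3 → match
4 → match
5 → no match
6 → no match
7 → no match
8 → no match
9 → match

1, 2, 3, 4, 9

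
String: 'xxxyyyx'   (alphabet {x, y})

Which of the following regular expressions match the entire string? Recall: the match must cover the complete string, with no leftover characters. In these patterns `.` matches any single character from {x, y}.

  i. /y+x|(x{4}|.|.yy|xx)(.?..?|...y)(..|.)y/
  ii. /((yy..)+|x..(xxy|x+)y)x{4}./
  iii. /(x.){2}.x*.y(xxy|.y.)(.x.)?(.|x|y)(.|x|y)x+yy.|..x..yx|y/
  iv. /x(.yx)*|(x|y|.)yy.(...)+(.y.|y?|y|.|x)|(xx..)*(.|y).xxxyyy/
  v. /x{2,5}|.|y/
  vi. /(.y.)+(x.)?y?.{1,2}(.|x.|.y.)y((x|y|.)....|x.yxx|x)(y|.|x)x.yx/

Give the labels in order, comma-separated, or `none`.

iii

i → no match
ii → no match
iii → match
iv → no match
v → no match
vi → no match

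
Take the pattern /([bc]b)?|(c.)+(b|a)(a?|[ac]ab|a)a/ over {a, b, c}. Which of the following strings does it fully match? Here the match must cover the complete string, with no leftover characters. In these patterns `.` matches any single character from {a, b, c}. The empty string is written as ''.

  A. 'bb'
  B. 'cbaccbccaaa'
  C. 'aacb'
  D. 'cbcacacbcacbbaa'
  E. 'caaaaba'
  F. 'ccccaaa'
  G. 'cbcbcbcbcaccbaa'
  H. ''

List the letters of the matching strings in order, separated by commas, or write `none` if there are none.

A, D, E, F, G, H

A → match
B → no match
C → no match
D → match
E → match
F → match
G → match
H → match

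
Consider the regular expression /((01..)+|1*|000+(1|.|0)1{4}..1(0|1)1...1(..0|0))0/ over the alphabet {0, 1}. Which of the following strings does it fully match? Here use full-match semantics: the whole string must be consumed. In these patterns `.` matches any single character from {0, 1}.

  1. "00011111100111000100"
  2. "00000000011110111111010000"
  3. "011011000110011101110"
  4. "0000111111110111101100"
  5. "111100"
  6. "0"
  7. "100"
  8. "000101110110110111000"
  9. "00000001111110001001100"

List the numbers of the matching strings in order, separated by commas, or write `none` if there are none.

1 → no match
2 → match
3 → no match
4 → no match
5. "111100" → no match
6. "0" → match
7. "100" → no match
8 → no match
9 → no match

2, 6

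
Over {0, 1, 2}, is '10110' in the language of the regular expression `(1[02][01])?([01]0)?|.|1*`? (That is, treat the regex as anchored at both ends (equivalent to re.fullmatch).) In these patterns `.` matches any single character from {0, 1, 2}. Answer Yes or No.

Yes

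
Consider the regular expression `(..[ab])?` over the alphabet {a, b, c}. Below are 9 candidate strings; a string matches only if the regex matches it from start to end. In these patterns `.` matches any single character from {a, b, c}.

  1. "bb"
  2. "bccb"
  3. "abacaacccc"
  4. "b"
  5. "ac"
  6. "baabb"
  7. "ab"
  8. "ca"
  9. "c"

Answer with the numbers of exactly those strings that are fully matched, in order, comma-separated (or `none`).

1 → no match
2 → no match
3 → no match
4 → no match
5 → no match
6 → no match
7 → no match
8 → no match
9 → no match

none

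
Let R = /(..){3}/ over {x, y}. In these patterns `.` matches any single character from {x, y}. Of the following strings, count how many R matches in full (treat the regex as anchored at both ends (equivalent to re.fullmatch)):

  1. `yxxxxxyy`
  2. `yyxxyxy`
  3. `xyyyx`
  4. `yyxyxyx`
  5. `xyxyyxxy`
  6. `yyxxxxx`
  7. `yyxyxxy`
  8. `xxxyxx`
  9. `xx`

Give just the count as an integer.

1

1 → no match
2 → no match
3 → no match
4 → no match
5 → no match
6 → no match
7 → no match
8 → match
9 → no match
Total matched: 1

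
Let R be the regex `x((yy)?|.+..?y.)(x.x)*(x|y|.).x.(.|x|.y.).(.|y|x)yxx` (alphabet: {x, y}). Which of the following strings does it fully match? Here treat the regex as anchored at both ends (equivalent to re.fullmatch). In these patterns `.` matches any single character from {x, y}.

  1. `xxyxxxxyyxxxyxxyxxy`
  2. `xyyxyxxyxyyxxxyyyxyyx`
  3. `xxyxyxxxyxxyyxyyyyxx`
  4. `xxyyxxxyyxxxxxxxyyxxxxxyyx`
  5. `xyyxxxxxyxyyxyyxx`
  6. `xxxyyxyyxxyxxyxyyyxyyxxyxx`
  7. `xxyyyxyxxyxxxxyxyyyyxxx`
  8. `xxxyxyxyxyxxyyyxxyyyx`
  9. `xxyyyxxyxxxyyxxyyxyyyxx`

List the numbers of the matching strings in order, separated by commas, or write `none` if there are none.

none

1 → no match — must end with `yxx`
2 → no match — must end with `yxx`
3 → no match
4 → no match — must end with `yxx`
5 → no match
6 → no match
7 → no match — must end with `yxx`
8 → no match — must end with `yxx`
9 → no match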